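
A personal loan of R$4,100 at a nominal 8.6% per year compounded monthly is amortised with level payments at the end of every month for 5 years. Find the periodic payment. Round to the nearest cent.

R$84.32

Periodic rate i = 0.086/12 = 0.00716667; n = 5 × 12 = 60 periods.
Annuity-PV factor = 48.626871; PMT = 4100 / 48.626871 = 84.3155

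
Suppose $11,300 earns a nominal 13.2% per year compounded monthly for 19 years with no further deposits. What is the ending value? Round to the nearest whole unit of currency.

$136,881

Periodic rate i = 0.132/12 = 0.011; n = 19 × 12 = 228 periods.
11,300 × (1+0.011)^228 = 11,300 × 12.113328 = 136,880.6057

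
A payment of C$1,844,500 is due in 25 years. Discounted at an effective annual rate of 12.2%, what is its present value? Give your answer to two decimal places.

PV = FV·(1+i)^(−n) = 1,844,500 × 0.056257 = 103,766.5163

C$103,766.52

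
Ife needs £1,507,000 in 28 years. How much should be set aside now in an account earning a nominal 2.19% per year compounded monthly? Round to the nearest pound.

With 12 periods per year: i = 0.001825, n = 336.
Discount factor = (1+0.001825)^(−336) = 0.541918; PV = 1,507,000 × 0.541918 = 816,669.9733

£816,670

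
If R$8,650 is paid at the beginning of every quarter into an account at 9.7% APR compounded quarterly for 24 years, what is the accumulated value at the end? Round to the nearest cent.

Periodic rate i = 0.097/4 = 0.02425; n = 24 × 4 = 96 periods.
Accumulation factor s(96|0.02425) × (1+i) = 379.136757; FV = 8650 × 379.136757 = 3,279,532.9515
(Beginning-of-period payments → annuity-due factor ×(1+i).)

R$3,279,532.95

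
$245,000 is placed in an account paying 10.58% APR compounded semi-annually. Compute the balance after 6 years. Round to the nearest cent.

i = 0.1058/2 = 0.0529 per half-year; n = 6·2 = 12.
FV = 245,000 × (1 + 0.0529)^12 = 454,790.7182

$454,790.72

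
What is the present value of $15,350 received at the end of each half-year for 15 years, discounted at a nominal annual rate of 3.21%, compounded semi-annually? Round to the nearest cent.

Periodic rate i = 0.0321/2 = 0.01605; n = 15 × 2 = 30 periods.
Annuity factor a(30|0.01605) = 23.662143; PV = 15350 × 23.662143 = 363,213.8897

$363,213.89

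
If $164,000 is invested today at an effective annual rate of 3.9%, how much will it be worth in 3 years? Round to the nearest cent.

164,000 × (1+0.039)^3 = 164,000 × 1.121622 = 183,946.0603

$183,946.06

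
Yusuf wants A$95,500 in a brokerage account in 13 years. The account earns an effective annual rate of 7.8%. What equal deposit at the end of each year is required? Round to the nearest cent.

FV-annuity factor = 21.216332; PMT = 95500 / 21.216332 = 4,501.2494

A$4,501.25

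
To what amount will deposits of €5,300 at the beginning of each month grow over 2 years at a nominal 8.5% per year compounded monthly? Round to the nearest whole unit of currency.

€139,099

i = 0.085/12 = 0.00708333 per month; n = 2·12 = 24.
FV = 5300 × [(1+0.00708333)^24 − 1] / 0.00708333 × (1+i) = 5300 × 26.245032 = 139,098.6698
(annuity-due: payments at period start, so ×(1+i).)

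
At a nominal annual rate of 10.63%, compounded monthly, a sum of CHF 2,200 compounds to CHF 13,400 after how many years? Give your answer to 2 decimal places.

Periodic rate i = 0.1063/12 = 0.00885833.
n = ln(13400/2200) / ln(1+0.00885833) = ln(6.09091) / 0.008819 = 204.8679 months
= 204.8679/12 years

17.07 years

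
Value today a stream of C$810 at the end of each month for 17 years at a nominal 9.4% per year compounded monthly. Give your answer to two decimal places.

Periodic rate i = 0.094/12 = 0.00783333; n = 17 × 12 = 204 periods.
PV = 810 × [1 − (1+0.00783333)^(−204)] / 0.00783333 = 810 × 101.672651 = 82,354.8469

C$82,354.85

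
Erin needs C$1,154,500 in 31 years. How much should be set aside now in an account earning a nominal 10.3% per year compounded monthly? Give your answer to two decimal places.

C$48,040.67

Periodic rate i = 0.103/12 = 0.00858333; n = 31 × 12 = 372 periods.
PV = FV·(1+i)^(−n) = 1,154,500 × 0.041612 = 48,040.6731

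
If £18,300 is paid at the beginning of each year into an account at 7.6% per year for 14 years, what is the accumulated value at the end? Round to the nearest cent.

£463,383.44

FV = PMT · [(1+i)^n − 1] / i × (1+i) = 18300 · 25.321499 = 463,383.4364
(annuity-due: payments at period start, so ×(1+i).)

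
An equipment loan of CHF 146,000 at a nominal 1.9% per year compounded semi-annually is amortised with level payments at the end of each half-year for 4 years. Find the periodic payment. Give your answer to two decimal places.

CHF 19,038.79

i = 0.019/2 = 0.0095 per half-year; n = 4·2 = 8.
Annuity-PV factor = 7.668553; PMT = 146000 / 7.668553 = 19,038.7929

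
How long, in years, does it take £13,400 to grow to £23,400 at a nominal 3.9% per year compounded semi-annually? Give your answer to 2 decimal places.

14.43 years

Periodic rate i = 0.039/2 = 0.0195.
n = ln(23400/13400) / ln(1+0.0195) = ln(1.74627) / 0.019312 = 28.8666 half-years
= 28.8666/2 years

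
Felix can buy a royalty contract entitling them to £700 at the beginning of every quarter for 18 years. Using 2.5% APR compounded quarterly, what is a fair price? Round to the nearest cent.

With 4 periods per year: i = 0.00625, n = 72.
PV = 700 × [1 − (1+0.00625)^(−72)] / 0.00625 × (1+i) = 700 × 58.198003 = 40,738.6018
Payments are at the start of each period, so multiply by (1+i).

£40,738.60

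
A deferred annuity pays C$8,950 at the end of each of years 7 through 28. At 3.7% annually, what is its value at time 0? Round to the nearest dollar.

C$107,052

Value one period before first payment (t=6): 8950 × [1 − (1+0.037)^(−22)] / 0.037 = 8950 × 14.874527 = 133,127.0155
PV₀ = 133,127.0155 / (1+0.037)^6 = 133,127.0155 / 1.243577 = 107,051.7220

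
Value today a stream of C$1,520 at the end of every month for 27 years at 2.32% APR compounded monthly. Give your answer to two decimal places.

C$365,715.20

With 12 periods per year: i = 0.00193333, n = 324.
PV = PMT · [1 − (1+i)^(−n)] / i = 1520 · 240.602107 = 365,715.2029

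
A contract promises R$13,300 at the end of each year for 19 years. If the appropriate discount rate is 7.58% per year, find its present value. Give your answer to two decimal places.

PV = PMT · [1 − (1+i)^(−n)] / i = 13300 · 9.900827 = 131,680.9935

R$131,680.99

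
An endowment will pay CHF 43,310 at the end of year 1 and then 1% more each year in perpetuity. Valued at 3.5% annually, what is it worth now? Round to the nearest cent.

CHF 1,732,400.00

PV = PMT / (i − g) = 43310 / (0.035 − 0.01) = 43310 / 0.025000 = 1,732,400.0000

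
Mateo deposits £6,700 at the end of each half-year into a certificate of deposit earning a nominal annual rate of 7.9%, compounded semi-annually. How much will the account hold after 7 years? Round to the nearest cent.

With 2 periods per year: i = 0.0395, n = 14.
FV = PMT · [(1+i)^n − 1] / i = 6700 · 18.229298 = 122,136.2992

£122,136.30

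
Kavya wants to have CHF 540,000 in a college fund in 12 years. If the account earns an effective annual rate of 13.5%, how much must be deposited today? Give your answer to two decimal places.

Discount factor = (1+0.135)^(−12) = 0.218801; PV = 540,000 × 0.218801 = 118,152.6377

CHF 118,152.64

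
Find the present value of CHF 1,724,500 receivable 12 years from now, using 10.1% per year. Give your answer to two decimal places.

Discount factor = (1+0.101)^(−12) = 0.315175; PV = 1,724,500 × 0.315175 = 543,519.8017

CHF 543,519.80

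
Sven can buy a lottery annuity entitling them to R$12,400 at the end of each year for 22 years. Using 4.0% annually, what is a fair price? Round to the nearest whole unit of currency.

R$179,194

Annuity factor a(22|0.04) = 14.451115; PV = 12400 × 14.451115 = 179,193.8301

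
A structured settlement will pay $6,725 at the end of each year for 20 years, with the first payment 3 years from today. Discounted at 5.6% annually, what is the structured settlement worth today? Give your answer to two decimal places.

PV at t=2 (ordinary 20-year annuity): 6725 × a(20|0.056) = 6725 × 11.851858 = 79,703.7454
PV₀ = 79,703.7454 / (1+0.056)^2 = 79,703.7454 / 1.115136 = 71,474.4618

$71,474.46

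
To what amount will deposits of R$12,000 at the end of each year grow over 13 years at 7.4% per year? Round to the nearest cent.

FV = PMT · [(1+i)^n − 1] / i = 12000 · 20.670570 = 248,046.8373

R$248,046.84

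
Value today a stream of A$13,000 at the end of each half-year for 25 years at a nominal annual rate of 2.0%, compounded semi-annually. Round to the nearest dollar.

A$509,550

Periodic rate i = 0.02/2 = 0.01; n = 25 × 2 = 50 periods.
Annuity factor a(50|0.01) = 39.196118; PV = 13000 × 39.196118 = 509,549.5279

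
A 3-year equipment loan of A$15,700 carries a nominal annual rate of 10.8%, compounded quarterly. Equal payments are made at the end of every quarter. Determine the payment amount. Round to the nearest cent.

A$1,549.14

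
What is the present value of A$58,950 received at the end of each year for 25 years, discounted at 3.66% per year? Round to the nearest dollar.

PV = 58950 × [1 − (1+0.0366)^(−25)] / 0.0366 = 58950 × 16.198972 = 954,929.4246

A$954,929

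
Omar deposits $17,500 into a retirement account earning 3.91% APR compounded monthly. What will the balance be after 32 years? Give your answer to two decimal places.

$61,030.08

i = 0.0391/12 = 0.00325833 per month; n = 32·12 = 384.
17,500 × (1+0.00325833)^384 = 17,500 × 3.487433 = 61,030.0817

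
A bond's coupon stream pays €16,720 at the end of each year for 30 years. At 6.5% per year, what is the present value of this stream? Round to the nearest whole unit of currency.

€218,341

PV = PMT · [1 − (1+i)^(−n)] / i = 16720 · 13.058676 = 218,341.0611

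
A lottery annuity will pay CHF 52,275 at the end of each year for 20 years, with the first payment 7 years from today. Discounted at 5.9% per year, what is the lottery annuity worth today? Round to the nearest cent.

CHF 428,560.39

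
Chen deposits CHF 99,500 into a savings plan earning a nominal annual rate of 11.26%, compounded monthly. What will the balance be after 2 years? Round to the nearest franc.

i = 0.1126/12 = 0.00938333 per month; n = 2·12 = 24.
FV = PV·(1+i)^n = 99,500 × 1.251259 = 124,500.2401

CHF 124,500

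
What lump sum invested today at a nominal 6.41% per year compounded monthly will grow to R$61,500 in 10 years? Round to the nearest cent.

R$32,451.38

Periodic rate i = 0.0641/12 = 0.00534167; n = 10 × 12 = 120 periods.
Discount factor = (1+0.00534167)^(−120) = 0.527665; PV = 61,500 × 0.527665 = 32,451.3845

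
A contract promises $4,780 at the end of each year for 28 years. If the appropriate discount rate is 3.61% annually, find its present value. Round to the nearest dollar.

$83,356

PV = 4780 × [1 − (1+0.0361)^(−28)] / 0.0361 = 4780 × 17.438502 = 83,356.0396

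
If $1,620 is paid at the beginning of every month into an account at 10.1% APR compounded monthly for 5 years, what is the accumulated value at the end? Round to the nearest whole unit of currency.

$126,839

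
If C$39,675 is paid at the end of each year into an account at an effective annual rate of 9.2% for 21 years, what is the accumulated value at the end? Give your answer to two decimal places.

FV = PMT · [(1+i)^n − 1] / i = 39675 · 58.136550 = 2,306,567.6177

C$2,306,567.62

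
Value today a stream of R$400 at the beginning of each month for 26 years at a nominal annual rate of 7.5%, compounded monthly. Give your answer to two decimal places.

R$55,181.78

Periodic rate i = 0.075/12 = 0.00625; n = 26 × 12 = 312 periods.
PV = PMT · [1 − (1+i)^(−n)] / i × (1+i) = 400 · 137.954447 = 55,181.7786
(annuity-due: payments at period start, so ×(1+i).)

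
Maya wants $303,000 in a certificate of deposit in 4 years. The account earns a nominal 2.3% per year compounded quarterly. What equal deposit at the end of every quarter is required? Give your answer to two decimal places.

$18,134.09

Periodic rate i = 0.023/4 = 0.00575; n = 4 × 4 = 16 periods.
PMT = 303000 / ( [(1+0.00575)^16 − 1] / 0.00575 ) = 303000 / 16.708866 = 18,134.0854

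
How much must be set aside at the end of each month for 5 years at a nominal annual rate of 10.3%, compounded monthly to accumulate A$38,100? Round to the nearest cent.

A$488.12

i = 0.103/12 = 0.00858333 per month; n = 5·12 = 60.
PMT = 38100 / ( [(1+0.00858333)^60 − 1] / 0.00858333 ) = 38100 / 78.054114 = 488.1229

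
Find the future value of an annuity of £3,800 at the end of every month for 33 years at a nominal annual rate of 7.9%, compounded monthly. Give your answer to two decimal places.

£7,182,269.82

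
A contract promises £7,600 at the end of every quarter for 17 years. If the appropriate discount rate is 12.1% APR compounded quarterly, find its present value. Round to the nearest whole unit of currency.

£218,127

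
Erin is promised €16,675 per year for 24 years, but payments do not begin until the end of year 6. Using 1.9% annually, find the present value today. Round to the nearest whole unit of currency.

PV at t=5 (ordinary 24-year annuity): 16675 × a(24|0.019) = 16675 × 19.129945 = 318,991.8408
Discount back 5 years: 318,991.8408 × (1+0.019)^(−5) = 318,991.8408 × 0.910184 = 290,341.1915

€290,341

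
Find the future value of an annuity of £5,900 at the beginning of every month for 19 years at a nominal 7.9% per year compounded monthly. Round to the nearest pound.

£3,125,026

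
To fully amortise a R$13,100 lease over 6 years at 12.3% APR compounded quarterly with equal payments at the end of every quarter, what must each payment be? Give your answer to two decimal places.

R$779.78

Periodic rate i = 0.123/4 = 0.03075; n = 6 × 4 = 24 periods.
PMT = 13100 / ( [1 − (1+0.03075)^(−24)] / 0.03075 ) = 13100 / 16.799525 = 779.7839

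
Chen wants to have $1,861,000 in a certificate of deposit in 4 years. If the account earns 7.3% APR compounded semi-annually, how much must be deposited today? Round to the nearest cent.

$1,396,985.57

Periodic rate i = 0.073/2 = 0.0365; n = 4 × 2 = 8 periods.
PV = 1,861,000 / (1 + 0.0365)^8 = 1,861,000 / 1.332154 = 1,396,985.5750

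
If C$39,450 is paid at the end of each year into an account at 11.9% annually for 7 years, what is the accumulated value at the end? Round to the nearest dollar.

C$396,788

FV = PMT · [(1+i)^n − 1] / i = 39450 · 10.057997 = 396,787.9683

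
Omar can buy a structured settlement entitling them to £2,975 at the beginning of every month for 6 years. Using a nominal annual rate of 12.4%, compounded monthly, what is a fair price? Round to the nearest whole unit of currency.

Periodic rate i = 0.124/12 = 0.0103333; n = 6 × 12 = 72 periods.
PV = PMT · [1 − (1+i)^(−n)] / i × (1+i) = 2975 · 51.133268 = 152,121.4711
(Beginning-of-period payments → annuity-due factor ×(1+i).)

£152,121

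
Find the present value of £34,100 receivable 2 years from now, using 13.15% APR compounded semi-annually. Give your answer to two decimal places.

£26,432.18

Periodic rate i = 0.1315/2 = 0.06575; n = 2 × 2 = 4 periods.
PV = 34,100 / (1 + 0.06575)^4 = 34,100 / 1.290094 = 26,432.1819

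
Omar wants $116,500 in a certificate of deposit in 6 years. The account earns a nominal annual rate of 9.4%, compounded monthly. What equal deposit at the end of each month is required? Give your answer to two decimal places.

i = 0.094/12 = 0.00783333 per month; n = 6·12 = 72.
FV-annuity factor = 96.233729; PMT = 116500 / 96.233729 = 1,210.5943

$1,210.59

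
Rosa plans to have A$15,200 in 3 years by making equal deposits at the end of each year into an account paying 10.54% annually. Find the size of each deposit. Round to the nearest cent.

A$4,568.26

PMT = 15200 / ( [(1+0.1054)^3 − 1] / 0.1054 ) = 15200 / 3.327309 = 4,568.2560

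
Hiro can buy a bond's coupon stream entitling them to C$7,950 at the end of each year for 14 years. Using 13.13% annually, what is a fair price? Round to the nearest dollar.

C$49,783

PV = PMT · [1 − (1+i)^(−n)] / i = 7950 · 6.262060 = 49,783.3787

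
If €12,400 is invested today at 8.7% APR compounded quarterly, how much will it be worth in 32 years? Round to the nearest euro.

i = 0.087/4 = 0.02175 per quarter; n = 32·4 = 128.
12,400 × (1+0.02175)^128 = 12,400 × 15.707777 = 194,776.4393

€194,776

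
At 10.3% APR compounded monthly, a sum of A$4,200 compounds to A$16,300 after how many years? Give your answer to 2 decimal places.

13.22 years

Periodic rate i = 0.103/12 = 0.00858333.
n = ln(16300/4200) / ln(1+0.00858333) = ln(3.88095) / 0.008547 = 158.6670 months
= 158.6670/12 years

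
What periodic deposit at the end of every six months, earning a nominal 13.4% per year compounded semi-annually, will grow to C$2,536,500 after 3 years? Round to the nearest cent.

C$357,283.02

i = 0.134/2 = 0.067 per half-year; n = 3·2 = 6.
FV-annuity factor = 7.099414; PMT = 2.5365e+06 / 7.099414 = 357,283.0246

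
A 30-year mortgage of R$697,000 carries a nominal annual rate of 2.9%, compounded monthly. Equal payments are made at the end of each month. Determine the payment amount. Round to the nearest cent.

With 12 periods per year: i = 0.00241667, n = 360.
PMT = 697000 / ( [1 − (1+0.00241667)^(−360)] / 0.00241667 ) = 697000 / 240.251795 = 2,901.1230

R$2,901.12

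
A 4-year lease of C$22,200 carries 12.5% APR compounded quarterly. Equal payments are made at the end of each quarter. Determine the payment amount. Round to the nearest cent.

C$1,784.29

With 4 periods per year: i = 0.03125, n = 16.
Annuity-PV factor = 12.441903; PMT = 22200 / 12.441903 = 1,784.2930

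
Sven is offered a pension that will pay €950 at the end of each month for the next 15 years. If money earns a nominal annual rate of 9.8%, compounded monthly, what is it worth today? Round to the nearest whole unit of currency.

€89,420

With 12 periods per year: i = 0.00816667, n = 180.
PV = PMT · [1 − (1+i)^(−n)] / i = 950 · 94.126255 = 89,419.9423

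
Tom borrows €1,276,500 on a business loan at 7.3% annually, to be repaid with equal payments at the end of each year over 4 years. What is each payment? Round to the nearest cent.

€379,414.19

Annuity-PV factor = 3.364397; PMT = 1.2765e+06 / 3.364397 = 379,414.1935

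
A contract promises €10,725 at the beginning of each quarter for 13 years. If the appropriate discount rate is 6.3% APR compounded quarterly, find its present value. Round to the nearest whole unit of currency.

€384,783

With 4 periods per year: i = 0.01575, n = 52.
PV = 10725 × [1 − (1+0.01575)^(−52)] / 0.01575 × (1+i) = 10725 × 35.877241 = 384,783.4063
Payments are at the start of each period, so multiply by (1+i).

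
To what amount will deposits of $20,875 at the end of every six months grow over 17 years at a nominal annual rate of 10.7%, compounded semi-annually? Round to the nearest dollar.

$1,905,153

i = 0.107/2 = 0.0535 per half-year; n = 17·2 = 34.
FV = 20875 × [(1+0.0535)^34 − 1] / 0.0535 = 20875 × 91.264827 = 1,905,153.2702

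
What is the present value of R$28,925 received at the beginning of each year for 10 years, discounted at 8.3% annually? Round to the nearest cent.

R$207,383.65

PV = 28925 × [1 − (1+0.083)^(−10)] / 0.083 × (1+i) = 28925 × 7.169703 = 207,383.6471
(annuity-due: payments at period start, so ×(1+i).)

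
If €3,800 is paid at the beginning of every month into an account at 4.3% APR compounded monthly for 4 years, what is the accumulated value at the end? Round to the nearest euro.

€199,350

i = 0.043/12 = 0.00358333 per month; n = 4·12 = 48.
FV = PMT · [(1+i)^n − 1] / i × (1+i) = 3800 · 52.460641 = 199,350.4348
(Beginning-of-period payments → annuity-due factor ×(1+i).)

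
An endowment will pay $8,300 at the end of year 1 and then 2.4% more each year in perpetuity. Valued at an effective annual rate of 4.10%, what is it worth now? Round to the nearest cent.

$488,235.29

PV = D₁/(r − g) = 8300/(0.041 − 0.024) = 488,235.2941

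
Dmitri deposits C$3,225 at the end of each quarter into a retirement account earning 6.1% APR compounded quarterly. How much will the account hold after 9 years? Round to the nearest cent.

C$153,184.32

With 4 periods per year: i = 0.01525, n = 36.
FV = PMT · [(1+i)^n − 1] / i = 3225 · 47.499015 = 153,184.3227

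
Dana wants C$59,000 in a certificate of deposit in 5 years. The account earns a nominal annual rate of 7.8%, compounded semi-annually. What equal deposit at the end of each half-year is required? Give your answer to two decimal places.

C$4,937.00

With 2 periods per year: i = 0.039, n = 10.
PMT = 59000 / ( [(1+0.039)^10 − 1] / 0.039 ) = 59000 / 11.950579 = 4,936.9991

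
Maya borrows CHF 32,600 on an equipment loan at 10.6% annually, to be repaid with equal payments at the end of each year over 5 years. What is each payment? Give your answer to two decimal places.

CHF 8,732.01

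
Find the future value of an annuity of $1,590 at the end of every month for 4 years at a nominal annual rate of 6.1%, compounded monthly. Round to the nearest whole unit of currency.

$86,190

Periodic rate i = 0.061/12 = 0.00508333; n = 4 × 12 = 48 periods.
FV = 1590 × [(1+0.00508333)^48 − 1] / 0.00508333 = 1590 × 54.207679 = 86,190.2092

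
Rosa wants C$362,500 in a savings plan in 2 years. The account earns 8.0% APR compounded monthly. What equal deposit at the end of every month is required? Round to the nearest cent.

i = 0.08/12 = 0.00666667 per month; n = 2·12 = 24.
FV-annuity factor = 25.933190; PMT = 362500 / 25.933190 = 13,978.2265

C$13,978.23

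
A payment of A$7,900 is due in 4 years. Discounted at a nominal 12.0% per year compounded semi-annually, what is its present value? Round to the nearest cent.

With 2 periods per year: i = 0.06, n = 8.
Discount factor = (1+0.06)^(−8) = 0.627412; PV = 7,900 × 0.627412 = 4,956.5577

A$4,956.56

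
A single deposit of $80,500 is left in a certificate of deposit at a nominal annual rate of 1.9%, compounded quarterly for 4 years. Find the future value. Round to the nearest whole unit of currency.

With 4 periods per year: i = 0.00475, n = 16.
FV = PV·(1+i)^n = 80,500 × 1.078768 = 86,840.8605

$86,841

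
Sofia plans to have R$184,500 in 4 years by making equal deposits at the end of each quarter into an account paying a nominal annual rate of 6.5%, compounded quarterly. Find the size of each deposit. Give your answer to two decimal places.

i = 0.065/4 = 0.01625 per quarter; n = 4·4 = 16.
PMT = 184500 / ( [(1+0.01625)^16 − 1] / 0.01625 ) = 184500 / 18.105999 = 10,189.9931

R$10,189.99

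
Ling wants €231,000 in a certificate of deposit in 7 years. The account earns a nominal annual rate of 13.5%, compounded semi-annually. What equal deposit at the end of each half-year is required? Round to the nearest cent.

With 2 periods per year: i = 0.0675, n = 14.
PMT = 231000 / ( [(1+0.0675)^14 − 1] / 0.0675 ) = 231000 / 22.154942 = 10,426.5674

€10,426.57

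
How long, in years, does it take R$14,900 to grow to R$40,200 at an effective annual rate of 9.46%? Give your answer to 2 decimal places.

(1+i)^n = 40200/14900 = 2.69799, so n = ln 2.69799 / ln 1.0946 = 10.9804 years

10.98 years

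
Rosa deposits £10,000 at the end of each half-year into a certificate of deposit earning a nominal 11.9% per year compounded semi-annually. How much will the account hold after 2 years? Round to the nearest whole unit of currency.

£43,714

With 2 periods per year: i = 0.0595, n = 4.
Accumulation factor s(4|0.0595) = 4.371372; FV = 10000 × 4.371372 = 43,713.7164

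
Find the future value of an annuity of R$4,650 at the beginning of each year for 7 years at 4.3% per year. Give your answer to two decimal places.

FV = 4650 × [(1+0.043)^7 − 1] / 0.043 × (1+i) = 4650 × 8.313305 = 38,656.8688
(Beginning-of-period payments → annuity-due factor ×(1+i).)

R$38,656.87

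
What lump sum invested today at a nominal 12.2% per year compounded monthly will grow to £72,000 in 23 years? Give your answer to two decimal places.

Periodic rate i = 0.122/12 = 0.0101667; n = 23 × 12 = 276 periods.
PV = FV·(1+i)^(−n) = 72,000 × 0.061309 = 4,414.2326

£4,414.23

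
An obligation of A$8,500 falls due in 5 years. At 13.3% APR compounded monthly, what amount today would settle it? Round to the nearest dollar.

A$4,387

With 12 periods per year: i = 0.0110833, n = 60.
PV = FV·(1+i)^(−n) = 8,500 × 0.516158 = 4,387.3455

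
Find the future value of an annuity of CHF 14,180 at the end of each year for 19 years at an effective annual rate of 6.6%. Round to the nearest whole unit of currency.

FV = PMT · [(1+i)^n − 1] / i = 14180 · 35.880528 = 508,785.8824

CHF 508,786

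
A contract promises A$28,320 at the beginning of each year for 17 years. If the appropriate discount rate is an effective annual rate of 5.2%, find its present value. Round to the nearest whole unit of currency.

A$330,923

PV = PMT · [1 − (1+i)^(−n)] / i × (1+i) = 28320 · 11.685125 = 330,922.7340
(Beginning-of-period payments → annuity-due factor ×(1+i).)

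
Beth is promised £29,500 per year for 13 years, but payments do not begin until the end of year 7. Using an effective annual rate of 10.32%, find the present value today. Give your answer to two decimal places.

£114,339.01

Value one period before first payment (t=6): 29500 × [1 − (1+0.1032)^(−13)] / 0.1032 = 29500 × 6.987116 = 206,119.9110
Discount back 6 years: 206,119.9110 × (1+0.1032)^(−6) = 206,119.9110 × 0.554721 = 114,339.0099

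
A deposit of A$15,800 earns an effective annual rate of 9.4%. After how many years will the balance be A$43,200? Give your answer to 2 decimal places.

11.20 years

(1+i)^n = 43200/15800 = 2.73418, so n = ln 2.73418 / ln 1.094 = 11.1957 years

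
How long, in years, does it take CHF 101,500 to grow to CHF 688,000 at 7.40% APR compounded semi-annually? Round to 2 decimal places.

Periodic rate i = 0.074/2 = 0.037.
n = ln(688000/101500) / ln(1+0.037) = ln(6.77833) / 0.036332 = 52.6735 half-years
= 52.6735/2 years

26.34 years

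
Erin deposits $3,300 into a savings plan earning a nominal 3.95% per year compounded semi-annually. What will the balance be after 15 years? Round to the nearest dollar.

$5,934

i = 0.0395/2 = 0.01975 per half-year; n = 15·2 = 30.
3,300 × (1+0.01975)^30 = 3,300 × 1.798090 = 5,933.6969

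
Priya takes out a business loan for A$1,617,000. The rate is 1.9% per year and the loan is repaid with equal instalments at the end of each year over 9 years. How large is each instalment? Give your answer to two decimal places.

A$197,163.13

Annuity-PV factor = 8.201330; PMT = 1.617e+06 / 8.201330 = 197,163.1341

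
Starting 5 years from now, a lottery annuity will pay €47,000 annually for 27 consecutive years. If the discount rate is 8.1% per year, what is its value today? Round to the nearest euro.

PV at t=4 (ordinary 27-year annuity): 47000 × a(27|0.081) = 47000 × 10.838304 = 509,400.2990
PV₀ = 509,400.2990 / (1+0.081)^4 = 509,400.2990 / 1.365535 = 373,040.8738

€373,041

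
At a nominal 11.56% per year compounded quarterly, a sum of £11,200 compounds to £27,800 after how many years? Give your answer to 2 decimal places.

7.98 years

Periodic rate i = 0.1156/4 = 0.0289.
(1+i)^n = 27800/11200 = 2.48214, so n = ln 2.48214 / ln 1.0289 = 31.9099 quarters
= 31.9099/4 years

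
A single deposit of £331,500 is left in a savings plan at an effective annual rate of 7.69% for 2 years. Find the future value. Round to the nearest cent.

FV = 331,500 × (1 + 0.0769)^2 = 384,445.0617

£384,445.06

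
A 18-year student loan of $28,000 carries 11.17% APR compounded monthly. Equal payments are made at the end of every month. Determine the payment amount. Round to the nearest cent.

Periodic rate i = 0.1117/12 = 0.00930833; n = 18 × 12 = 216 periods.
PMT = 28000 / ( [1 − (1+0.00930833)^(−216)] / 0.00930833 ) = 28000 / 92.910353 = 301.3658

$301.37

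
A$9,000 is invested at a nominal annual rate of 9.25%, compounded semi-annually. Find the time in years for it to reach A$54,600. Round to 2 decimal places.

19.94 years

Periodic rate i = 0.0925/2 = 0.04625.
n = ln(54600/9000) / ln(1+0.04625) = ln(6.06667) / 0.045212 = 39.8743 half-years
= 39.8743/2 years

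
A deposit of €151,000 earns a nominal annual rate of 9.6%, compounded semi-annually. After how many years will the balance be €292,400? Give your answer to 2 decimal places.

Periodic rate i = 0.096/2 = 0.048.
n = ln(292400/151000) / ln(1+0.048) = ln(1.93642) / 0.046884 = 14.0954 half-years
= 14.0954/2 years

7.05 years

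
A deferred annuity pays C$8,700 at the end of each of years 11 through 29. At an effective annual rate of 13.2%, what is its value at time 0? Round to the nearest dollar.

C$17,267

Value one period before first payment (t=10): 8700 × [1 − (1+0.132)^(−19)] / 0.132 = 8700 × 6.857395 = 59,659.3328
Discount back 10 years: 59,659.3328 × (1+0.132)^(−10) = 59,659.3328 × 0.289425 = 17,266.8900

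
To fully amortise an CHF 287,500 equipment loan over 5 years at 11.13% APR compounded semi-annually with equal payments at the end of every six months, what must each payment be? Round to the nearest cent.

CHF 38,260.99

Periodic rate i = 0.1113/2 = 0.05565; n = 5 × 2 = 10 periods.
Annuity-PV factor = 7.514181; PMT = 287500 / 7.514181 = 38,260.9919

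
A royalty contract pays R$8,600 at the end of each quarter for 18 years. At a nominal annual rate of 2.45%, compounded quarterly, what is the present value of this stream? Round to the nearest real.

i = 0.0245/4 = 0.006125 per quarter; n = 18·4 = 72.
PV = 8600 × [1 − (1+0.006125)^(−72)] / 0.006125 = 8600 × 58.080212 = 499,489.8268

R$499,490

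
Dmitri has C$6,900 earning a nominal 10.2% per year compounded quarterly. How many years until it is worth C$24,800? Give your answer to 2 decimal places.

Periodic rate i = 0.102/4 = 0.0255.
(1+i)^n = 24800/6900 = 3.59420, so n = ln 3.59420 / ln 1.0255 = 50.8065 quarters
= 50.8065/4 years

12.70 years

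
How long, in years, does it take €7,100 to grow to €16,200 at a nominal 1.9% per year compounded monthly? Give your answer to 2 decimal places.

Periodic rate i = 0.019/12 = 0.00158333.
n = ln(16200/7100) / ln(1+0.00158333) = ln(2.28169) / 0.001582 = 521.4122 months
= 521.4122/12 years

43.45 years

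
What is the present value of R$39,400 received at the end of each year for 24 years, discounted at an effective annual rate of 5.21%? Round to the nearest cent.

R$532,731.58

PV = 39400 × [1 − (1+0.0521)^(−24)] / 0.0521 = 39400 × 13.521106 = 532,731.5829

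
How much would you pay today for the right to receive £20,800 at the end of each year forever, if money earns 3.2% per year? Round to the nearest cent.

PV = PMT / i = 20800 / 0.032 = 650,000.0000

£650,000.00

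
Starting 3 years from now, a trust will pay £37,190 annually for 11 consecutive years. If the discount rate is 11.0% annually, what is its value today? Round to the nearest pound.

PV at t=2 (ordinary 11-year annuity): 37190 × a(11|0.11) = 37190 × 6.206515 = 230,820.3049
PV₀ = 230,820.3049 / (1+0.11)^2 = 230,820.3049 / 1.232100 = 187,338.9375

£187,339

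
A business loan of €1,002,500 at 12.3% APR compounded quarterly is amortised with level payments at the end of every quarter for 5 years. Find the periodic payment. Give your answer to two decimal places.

With 4 periods per year: i = 0.03075, n = 20.
Annuity-PV factor = 14.774835; PMT = 1.0025e+06 / 14.774835 = 67,851.8594

€67,851.86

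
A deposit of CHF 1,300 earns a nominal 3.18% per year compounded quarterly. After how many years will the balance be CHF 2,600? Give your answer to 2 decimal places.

21.88 years

Periodic rate i = 0.0318/4 = 0.00795.
n = ln(2600/1300) / ln(1+0.00795) = ln(2.00000) / 0.007919 = 87.5344 quarters
= 87.5344/4 years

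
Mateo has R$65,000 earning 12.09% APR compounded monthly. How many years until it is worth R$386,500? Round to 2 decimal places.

Periodic rate i = 0.1209/12 = 0.010075.
(1+i)^n = 386500/65000 = 5.94615, so n = ln 5.94615 / ln 1.01008 = 177.8372 months
= 177.8372/12 years

14.82 years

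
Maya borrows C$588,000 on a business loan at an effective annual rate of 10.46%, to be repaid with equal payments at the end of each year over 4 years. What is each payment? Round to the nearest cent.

PMT = 588000 / ( [1 − (1+0.1046)^(−4)] / 0.1046 ) = 588000 / 3.138557 = 187,347.2519

C$187,347.25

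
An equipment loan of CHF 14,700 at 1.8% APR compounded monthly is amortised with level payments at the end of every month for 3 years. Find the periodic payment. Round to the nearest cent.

CHF 419.76

With 12 periods per year: i = 0.0015, n = 36.
Annuity-PV factor = 35.019707; PMT = 14700 / 35.019707 = 419.7637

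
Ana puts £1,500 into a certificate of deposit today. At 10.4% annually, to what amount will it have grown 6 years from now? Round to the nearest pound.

FV = PV·(1+i)^n = 1,500 × 1.810566 = 2,715.8495

£2,716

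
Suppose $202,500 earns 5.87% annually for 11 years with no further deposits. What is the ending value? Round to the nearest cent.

FV = 202,500 × (1 + 0.0587)^11 = 379,251.2941

$379,251.29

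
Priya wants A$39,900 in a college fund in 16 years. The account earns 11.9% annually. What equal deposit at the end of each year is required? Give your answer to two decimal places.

A$941.45

FV-annuity factor = 42.381518; PMT = 39900 / 42.381518 = 941.4481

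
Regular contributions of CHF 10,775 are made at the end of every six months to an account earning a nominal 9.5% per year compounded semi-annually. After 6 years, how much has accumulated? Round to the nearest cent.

i = 0.095/2 = 0.0475 per half-year; n = 6·2 = 12.
FV = PMT · [(1+i)^n − 1] / i = 10775 · 15.688690 = 169,045.6314

CHF 169,045.63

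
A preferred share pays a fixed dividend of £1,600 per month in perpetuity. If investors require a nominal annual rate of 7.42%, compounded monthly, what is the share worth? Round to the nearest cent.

Periodic rate i = 0.0742/12 = 0.00618333.
PV = PMT / i = 1600 / 0.00618333 = 258,760.1078

£258,760.11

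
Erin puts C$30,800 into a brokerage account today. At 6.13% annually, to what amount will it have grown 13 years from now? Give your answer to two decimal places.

C$66,749.32

FV = PV·(1+i)^n = 30,800 × 2.167186 = 66,749.3209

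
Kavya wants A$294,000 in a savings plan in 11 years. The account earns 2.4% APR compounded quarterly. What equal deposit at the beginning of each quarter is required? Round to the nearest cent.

With 4 periods per year: i = 0.006, n = 44.
FV-annuity factor × (1+i) = 50.484672; PMT = 294000 / 50.484672 = 5,823.5498

A$5,823.55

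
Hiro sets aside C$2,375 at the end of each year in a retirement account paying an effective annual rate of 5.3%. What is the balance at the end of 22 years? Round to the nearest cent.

C$94,765.05

Accumulation factor s(22|0.053) = 39.901075; FV = 2375 × 39.901075 = 94,765.0528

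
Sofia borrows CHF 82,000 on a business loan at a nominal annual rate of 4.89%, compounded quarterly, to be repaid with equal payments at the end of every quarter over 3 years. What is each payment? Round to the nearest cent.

CHF 7,388.42

i = 0.0489/4 = 0.012225 per quarter; n = 3·4 = 12.
PMT = 82000 / ( [1 − (1+0.012225)^(−12)] / 0.012225 ) = 82000 / 11.098450 = 7,388.4188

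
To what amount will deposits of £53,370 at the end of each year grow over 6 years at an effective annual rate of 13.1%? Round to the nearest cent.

£445,305.77

FV = PMT · [(1+i)^n − 1] / i = 53370 · 8.343747 = 445,305.7744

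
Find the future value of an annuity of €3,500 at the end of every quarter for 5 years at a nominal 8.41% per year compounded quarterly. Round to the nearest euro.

€85,914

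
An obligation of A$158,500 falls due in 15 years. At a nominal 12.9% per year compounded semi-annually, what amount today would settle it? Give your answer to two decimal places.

Periodic rate i = 0.129/2 = 0.0645; n = 15 × 2 = 30 periods.
PV = FV·(1+i)^(−n) = 158,500 × 0.153331 = 24,302.9668

A$24,302.97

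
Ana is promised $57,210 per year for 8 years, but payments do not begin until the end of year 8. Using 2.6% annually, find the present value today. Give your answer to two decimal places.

$341,285.71

Value one period before first payment (t=7): 57210 × [1 − (1+0.026)^(−8)] / 0.026 = 57210 × 7.139662 = 408,460.0898
PV₀ = 408,460.0898 / (1+0.026)^7 = 408,460.0898 / 1.196827 = 341,285.7090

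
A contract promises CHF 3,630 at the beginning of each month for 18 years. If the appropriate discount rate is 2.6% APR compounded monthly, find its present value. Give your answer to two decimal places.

CHF 626,993.33

Periodic rate i = 0.026/12 = 0.00216667; n = 18 × 12 = 216 periods.
PV = PMT · [1 − (1+i)^(−n)] / i × (1+i) = 3630 · 172.725434 = 626,993.3254
(Beginning-of-period payments → annuity-due factor ×(1+i).)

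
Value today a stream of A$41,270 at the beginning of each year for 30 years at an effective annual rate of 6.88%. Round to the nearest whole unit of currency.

A$554,018

PV = PMT · [1 − (1+i)^(−n)] / i × (1+i) = 41270 · 13.424241 = 554,018.4404
(Beginning-of-period payments → annuity-due factor ×(1+i).)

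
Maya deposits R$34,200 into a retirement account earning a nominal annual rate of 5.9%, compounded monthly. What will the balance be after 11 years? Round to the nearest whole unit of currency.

With 12 periods per year: i = 0.00491667, n = 132.
FV = PV·(1+i)^n = 34,200 × 1.910586 = 65,342.0249

R$65,342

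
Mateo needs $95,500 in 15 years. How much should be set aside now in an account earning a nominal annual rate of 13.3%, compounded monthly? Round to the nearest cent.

i = 0.133/12 = 0.0110833 per month; n = 15·12 = 180.
PV = FV·(1+i)^(−n) = 95,500 × 0.137515 = 13,132.6416

$13,132.64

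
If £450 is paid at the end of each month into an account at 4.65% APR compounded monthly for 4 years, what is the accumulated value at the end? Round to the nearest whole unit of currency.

£23,689

With 12 periods per year: i = 0.003875, n = 48.
FV = 450 × [(1+0.003875)^48 − 1] / 0.003875 = 450 × 52.642429 = 23,689.0931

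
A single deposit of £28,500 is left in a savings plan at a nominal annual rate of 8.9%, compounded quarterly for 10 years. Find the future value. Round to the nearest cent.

£68,727.35

With 4 periods per year: i = 0.02225, n = 40.
FV = 28,500 × (1 + 0.02225)^40 = 68,727.3548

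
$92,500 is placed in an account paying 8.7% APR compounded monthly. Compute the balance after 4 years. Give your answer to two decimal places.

Periodic rate i = 0.087/12 = 0.00725; n = 4 × 12 = 48 periods.
FV = 92,500 × (1 + 0.00725)^48 = 130,837.1224

$130,837.12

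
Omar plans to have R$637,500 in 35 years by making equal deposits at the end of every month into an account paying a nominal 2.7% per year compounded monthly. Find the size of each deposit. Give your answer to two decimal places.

i = 0.027/12 = 0.00225 per month; n = 35·12 = 420.
PMT = 637500 / ( [(1+0.00225)^420 − 1] / 0.00225 ) = 637500 / 697.814978 = 913.5659

R$913.57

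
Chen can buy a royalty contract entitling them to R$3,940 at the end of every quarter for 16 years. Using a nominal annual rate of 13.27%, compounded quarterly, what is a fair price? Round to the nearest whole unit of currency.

R$104,056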